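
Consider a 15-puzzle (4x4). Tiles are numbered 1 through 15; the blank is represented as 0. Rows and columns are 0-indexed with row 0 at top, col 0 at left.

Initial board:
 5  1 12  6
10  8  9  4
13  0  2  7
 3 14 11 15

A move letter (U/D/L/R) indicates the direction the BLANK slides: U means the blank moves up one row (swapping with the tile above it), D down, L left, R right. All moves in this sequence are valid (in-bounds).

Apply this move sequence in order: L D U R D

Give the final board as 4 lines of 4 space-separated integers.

Answer:  5  1 12  6
10  8  9  4
13 14  2  7
 3  0 11 15

Derivation:
After move 1 (L):
 5  1 12  6
10  8  9  4
 0 13  2  7
 3 14 11 15

After move 2 (D):
 5  1 12  6
10  8  9  4
 3 13  2  7
 0 14 11 15

After move 3 (U):
 5  1 12  6
10  8  9  4
 0 13  2  7
 3 14 11 15

After move 4 (R):
 5  1 12  6
10  8  9  4
13  0  2  7
 3 14 11 15

After move 5 (D):
 5  1 12  6
10  8  9  4
13 14  2  7
 3  0 11 15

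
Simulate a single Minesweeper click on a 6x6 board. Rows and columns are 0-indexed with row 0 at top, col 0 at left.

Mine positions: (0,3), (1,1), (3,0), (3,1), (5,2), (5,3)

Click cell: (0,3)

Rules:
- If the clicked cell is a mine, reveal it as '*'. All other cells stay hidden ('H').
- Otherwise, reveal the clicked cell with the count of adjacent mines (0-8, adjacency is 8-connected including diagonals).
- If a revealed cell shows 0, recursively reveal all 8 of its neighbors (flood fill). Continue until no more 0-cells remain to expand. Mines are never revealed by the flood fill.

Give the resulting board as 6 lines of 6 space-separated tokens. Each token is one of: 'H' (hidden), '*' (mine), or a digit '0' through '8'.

H H H * H H
H H H H H H
H H H H H H
H H H H H H
H H H H H H
H H H H H H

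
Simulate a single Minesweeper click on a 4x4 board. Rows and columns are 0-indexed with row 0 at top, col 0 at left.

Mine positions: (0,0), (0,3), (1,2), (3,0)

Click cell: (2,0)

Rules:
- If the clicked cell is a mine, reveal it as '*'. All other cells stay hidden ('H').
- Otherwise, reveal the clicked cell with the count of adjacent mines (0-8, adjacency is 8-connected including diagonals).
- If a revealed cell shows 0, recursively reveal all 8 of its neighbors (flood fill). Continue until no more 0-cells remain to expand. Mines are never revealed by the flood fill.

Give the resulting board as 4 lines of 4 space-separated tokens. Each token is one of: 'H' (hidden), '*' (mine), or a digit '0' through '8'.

H H H H
H H H H
1 H H H
H H H H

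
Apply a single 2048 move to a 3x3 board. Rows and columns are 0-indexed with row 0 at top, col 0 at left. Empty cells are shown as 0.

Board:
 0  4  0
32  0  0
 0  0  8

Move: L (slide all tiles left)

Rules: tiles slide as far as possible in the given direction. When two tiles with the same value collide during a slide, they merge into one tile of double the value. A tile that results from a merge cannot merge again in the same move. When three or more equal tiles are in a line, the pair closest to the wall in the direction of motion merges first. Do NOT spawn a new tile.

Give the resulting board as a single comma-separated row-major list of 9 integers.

Slide left:
row 0: [0, 4, 0] -> [4, 0, 0]
row 1: [32, 0, 0] -> [32, 0, 0]
row 2: [0, 0, 8] -> [8, 0, 0]

Answer: 4, 0, 0, 32, 0, 0, 8, 0, 0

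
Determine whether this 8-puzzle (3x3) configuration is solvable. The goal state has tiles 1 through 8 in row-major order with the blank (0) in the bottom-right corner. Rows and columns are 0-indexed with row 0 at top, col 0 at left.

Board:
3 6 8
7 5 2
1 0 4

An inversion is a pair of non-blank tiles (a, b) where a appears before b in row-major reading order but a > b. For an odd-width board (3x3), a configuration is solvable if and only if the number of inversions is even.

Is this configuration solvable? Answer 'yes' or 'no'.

Answer: no

Derivation:
Inversions (pairs i<j in row-major order where tile[i] > tile[j] > 0): 19
19 is odd, so the puzzle is not solvable.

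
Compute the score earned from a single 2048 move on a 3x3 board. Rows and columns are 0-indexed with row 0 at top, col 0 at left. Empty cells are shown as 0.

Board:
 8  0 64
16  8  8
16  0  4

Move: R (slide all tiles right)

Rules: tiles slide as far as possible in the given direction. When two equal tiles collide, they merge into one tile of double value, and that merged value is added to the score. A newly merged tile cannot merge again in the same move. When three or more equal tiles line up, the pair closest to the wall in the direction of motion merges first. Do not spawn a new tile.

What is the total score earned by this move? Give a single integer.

Answer: 16

Derivation:
Slide right:
row 0: [8, 0, 64] -> [0, 8, 64]  score +0 (running 0)
row 1: [16, 8, 8] -> [0, 16, 16]  score +16 (running 16)
row 2: [16, 0, 4] -> [0, 16, 4]  score +0 (running 16)
Board after move:
 0  8 64
 0 16 16
 0 16  4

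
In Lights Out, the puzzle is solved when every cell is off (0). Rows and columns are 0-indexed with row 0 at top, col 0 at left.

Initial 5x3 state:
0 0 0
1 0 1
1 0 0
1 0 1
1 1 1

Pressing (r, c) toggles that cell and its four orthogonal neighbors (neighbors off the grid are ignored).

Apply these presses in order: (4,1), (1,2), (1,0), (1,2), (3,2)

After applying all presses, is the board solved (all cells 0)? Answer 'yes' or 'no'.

After press 1 at (4,1):
0 0 0
1 0 1
1 0 0
1 1 1
0 0 0

After press 2 at (1,2):
0 0 1
1 1 0
1 0 1
1 1 1
0 0 0

After press 3 at (1,0):
1 0 1
0 0 0
0 0 1
1 1 1
0 0 0

After press 4 at (1,2):
1 0 0
0 1 1
0 0 0
1 1 1
0 0 0

After press 5 at (3,2):
1 0 0
0 1 1
0 0 1
1 0 0
0 0 1

Lights still on: 6

Answer: no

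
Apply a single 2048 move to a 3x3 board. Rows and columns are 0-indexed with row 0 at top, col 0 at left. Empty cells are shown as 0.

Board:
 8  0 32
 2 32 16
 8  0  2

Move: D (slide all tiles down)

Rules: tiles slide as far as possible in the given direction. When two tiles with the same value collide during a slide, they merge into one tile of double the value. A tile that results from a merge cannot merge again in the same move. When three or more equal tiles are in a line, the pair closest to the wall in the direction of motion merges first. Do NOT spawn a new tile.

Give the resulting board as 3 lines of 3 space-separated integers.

Slide down:
col 0: [8, 2, 8] -> [8, 2, 8]
col 1: [0, 32, 0] -> [0, 0, 32]
col 2: [32, 16, 2] -> [32, 16, 2]

Answer:  8  0 32
 2  0 16
 8 32  2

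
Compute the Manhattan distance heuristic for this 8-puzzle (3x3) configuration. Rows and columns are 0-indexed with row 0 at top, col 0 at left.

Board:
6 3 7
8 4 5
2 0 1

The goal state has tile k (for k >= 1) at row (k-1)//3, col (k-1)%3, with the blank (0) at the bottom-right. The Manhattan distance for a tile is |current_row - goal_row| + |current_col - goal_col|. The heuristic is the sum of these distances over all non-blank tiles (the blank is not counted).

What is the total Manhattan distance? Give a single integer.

Tile 6: at (0,0), goal (1,2), distance |0-1|+|0-2| = 3
Tile 3: at (0,1), goal (0,2), distance |0-0|+|1-2| = 1
Tile 7: at (0,2), goal (2,0), distance |0-2|+|2-0| = 4
Tile 8: at (1,0), goal (2,1), distance |1-2|+|0-1| = 2
Tile 4: at (1,1), goal (1,0), distance |1-1|+|1-0| = 1
Tile 5: at (1,2), goal (1,1), distance |1-1|+|2-1| = 1
Tile 2: at (2,0), goal (0,1), distance |2-0|+|0-1| = 3
Tile 1: at (2,2), goal (0,0), distance |2-0|+|2-0| = 4
Sum: 3 + 1 + 4 + 2 + 1 + 1 + 3 + 4 = 19

Answer: 19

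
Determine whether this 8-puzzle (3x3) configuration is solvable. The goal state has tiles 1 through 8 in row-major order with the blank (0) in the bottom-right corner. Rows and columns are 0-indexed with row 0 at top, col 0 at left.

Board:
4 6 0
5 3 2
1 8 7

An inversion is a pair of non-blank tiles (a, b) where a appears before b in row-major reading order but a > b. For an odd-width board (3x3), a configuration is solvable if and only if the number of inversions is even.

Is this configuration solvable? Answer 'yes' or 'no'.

Answer: yes

Derivation:
Inversions (pairs i<j in row-major order where tile[i] > tile[j] > 0): 14
14 is even, so the puzzle is solvable.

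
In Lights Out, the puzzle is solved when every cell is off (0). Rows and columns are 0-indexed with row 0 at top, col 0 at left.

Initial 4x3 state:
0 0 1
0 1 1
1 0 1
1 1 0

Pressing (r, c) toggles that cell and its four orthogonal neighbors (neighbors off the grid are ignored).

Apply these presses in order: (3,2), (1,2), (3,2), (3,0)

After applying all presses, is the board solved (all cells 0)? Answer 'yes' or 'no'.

Answer: yes

Derivation:
After press 1 at (3,2):
0 0 1
0 1 1
1 0 0
1 0 1

After press 2 at (1,2):
0 0 0
0 0 0
1 0 1
1 0 1

After press 3 at (3,2):
0 0 0
0 0 0
1 0 0
1 1 0

After press 4 at (3,0):
0 0 0
0 0 0
0 0 0
0 0 0

Lights still on: 0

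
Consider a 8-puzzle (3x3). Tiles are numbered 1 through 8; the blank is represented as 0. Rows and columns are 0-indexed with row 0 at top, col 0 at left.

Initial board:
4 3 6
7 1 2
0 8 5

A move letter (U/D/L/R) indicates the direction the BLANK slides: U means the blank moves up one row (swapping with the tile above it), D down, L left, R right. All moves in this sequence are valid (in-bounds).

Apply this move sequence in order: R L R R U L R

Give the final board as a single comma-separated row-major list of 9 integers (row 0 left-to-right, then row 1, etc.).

Answer: 4, 3, 6, 7, 1, 0, 8, 5, 2

Derivation:
After move 1 (R):
4 3 6
7 1 2
8 0 5

After move 2 (L):
4 3 6
7 1 2
0 8 5

After move 3 (R):
4 3 6
7 1 2
8 0 5

After move 4 (R):
4 3 6
7 1 2
8 5 0

After move 5 (U):
4 3 6
7 1 0
8 5 2

After move 6 (L):
4 3 6
7 0 1
8 5 2

After move 7 (R):
4 3 6
7 1 0
8 5 2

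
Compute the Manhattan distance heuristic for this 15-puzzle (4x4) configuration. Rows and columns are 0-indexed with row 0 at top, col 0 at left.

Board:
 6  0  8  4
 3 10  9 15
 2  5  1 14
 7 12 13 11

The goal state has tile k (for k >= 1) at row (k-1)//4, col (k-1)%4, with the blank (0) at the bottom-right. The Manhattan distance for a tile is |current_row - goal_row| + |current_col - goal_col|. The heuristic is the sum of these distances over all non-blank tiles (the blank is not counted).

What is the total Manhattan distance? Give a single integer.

Tile 6: (0,0)->(1,1) = 2
Tile 8: (0,2)->(1,3) = 2
Tile 4: (0,3)->(0,3) = 0
Tile 3: (1,0)->(0,2) = 3
Tile 10: (1,1)->(2,1) = 1
Tile 9: (1,2)->(2,0) = 3
Tile 15: (1,3)->(3,2) = 3
Tile 2: (2,0)->(0,1) = 3
Tile 5: (2,1)->(1,0) = 2
Tile 1: (2,2)->(0,0) = 4
Tile 14: (2,3)->(3,1) = 3
Tile 7: (3,0)->(1,2) = 4
Tile 12: (3,1)->(2,3) = 3
Tile 13: (3,2)->(3,0) = 2
Tile 11: (3,3)->(2,2) = 2
Sum: 2 + 2 + 0 + 3 + 1 + 3 + 3 + 3 + 2 + 4 + 3 + 4 + 3 + 2 + 2 = 37

Answer: 37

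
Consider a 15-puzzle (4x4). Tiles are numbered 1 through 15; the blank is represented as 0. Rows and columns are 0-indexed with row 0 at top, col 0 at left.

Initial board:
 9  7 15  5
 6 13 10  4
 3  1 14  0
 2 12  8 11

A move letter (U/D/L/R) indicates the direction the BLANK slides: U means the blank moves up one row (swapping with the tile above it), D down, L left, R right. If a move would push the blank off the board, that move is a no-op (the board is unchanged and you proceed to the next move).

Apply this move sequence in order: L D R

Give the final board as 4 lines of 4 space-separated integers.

After move 1 (L):
 9  7 15  5
 6 13 10  4
 3  1  0 14
 2 12  8 11

After move 2 (D):
 9  7 15  5
 6 13 10  4
 3  1  8 14
 2 12  0 11

After move 3 (R):
 9  7 15  5
 6 13 10  4
 3  1  8 14
 2 12 11  0

Answer:  9  7 15  5
 6 13 10  4
 3  1  8 14
 2 12 11  0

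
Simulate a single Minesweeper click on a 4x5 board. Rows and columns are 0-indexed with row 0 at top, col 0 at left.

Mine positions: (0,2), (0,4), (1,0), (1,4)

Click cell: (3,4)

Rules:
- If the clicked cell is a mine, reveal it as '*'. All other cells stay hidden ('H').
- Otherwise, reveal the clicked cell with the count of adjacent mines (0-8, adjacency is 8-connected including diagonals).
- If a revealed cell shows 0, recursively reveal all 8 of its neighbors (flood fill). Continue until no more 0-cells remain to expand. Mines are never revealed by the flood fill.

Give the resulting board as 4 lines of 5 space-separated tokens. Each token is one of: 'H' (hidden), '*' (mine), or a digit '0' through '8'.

H H H H H
H 2 1 3 H
1 1 0 1 1
0 0 0 0 0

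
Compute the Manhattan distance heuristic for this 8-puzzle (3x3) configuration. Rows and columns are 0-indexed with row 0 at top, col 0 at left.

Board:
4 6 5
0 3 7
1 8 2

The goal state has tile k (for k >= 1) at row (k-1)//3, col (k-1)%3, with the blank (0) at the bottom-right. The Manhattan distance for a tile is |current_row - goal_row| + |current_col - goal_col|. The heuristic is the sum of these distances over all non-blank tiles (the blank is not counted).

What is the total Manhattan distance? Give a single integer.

Answer: 15

Derivation:
Tile 4: (0,0)->(1,0) = 1
Tile 6: (0,1)->(1,2) = 2
Tile 5: (0,2)->(1,1) = 2
Tile 3: (1,1)->(0,2) = 2
Tile 7: (1,2)->(2,0) = 3
Tile 1: (2,0)->(0,0) = 2
Tile 8: (2,1)->(2,1) = 0
Tile 2: (2,2)->(0,1) = 3
Sum: 1 + 2 + 2 + 2 + 3 + 2 + 0 + 3 = 15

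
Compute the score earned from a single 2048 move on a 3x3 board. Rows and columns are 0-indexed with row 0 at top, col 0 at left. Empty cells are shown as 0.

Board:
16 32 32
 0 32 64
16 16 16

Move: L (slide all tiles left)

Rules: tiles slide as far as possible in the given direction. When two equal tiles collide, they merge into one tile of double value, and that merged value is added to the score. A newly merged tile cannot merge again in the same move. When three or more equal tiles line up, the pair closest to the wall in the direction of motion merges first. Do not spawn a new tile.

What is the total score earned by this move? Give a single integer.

Slide left:
row 0: [16, 32, 32] -> [16, 64, 0]  score +64 (running 64)
row 1: [0, 32, 64] -> [32, 64, 0]  score +0 (running 64)
row 2: [16, 16, 16] -> [32, 16, 0]  score +32 (running 96)
Board after move:
16 64  0
32 64  0
32 16  0

Answer: 96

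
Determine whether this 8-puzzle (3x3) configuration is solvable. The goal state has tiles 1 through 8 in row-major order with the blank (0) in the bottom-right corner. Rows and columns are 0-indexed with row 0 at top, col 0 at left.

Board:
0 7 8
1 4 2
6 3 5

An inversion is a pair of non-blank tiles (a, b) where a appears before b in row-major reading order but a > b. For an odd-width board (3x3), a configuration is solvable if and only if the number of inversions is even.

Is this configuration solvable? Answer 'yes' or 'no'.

Answer: yes

Derivation:
Inversions (pairs i<j in row-major order where tile[i] > tile[j] > 0): 16
16 is even, so the puzzle is solvable.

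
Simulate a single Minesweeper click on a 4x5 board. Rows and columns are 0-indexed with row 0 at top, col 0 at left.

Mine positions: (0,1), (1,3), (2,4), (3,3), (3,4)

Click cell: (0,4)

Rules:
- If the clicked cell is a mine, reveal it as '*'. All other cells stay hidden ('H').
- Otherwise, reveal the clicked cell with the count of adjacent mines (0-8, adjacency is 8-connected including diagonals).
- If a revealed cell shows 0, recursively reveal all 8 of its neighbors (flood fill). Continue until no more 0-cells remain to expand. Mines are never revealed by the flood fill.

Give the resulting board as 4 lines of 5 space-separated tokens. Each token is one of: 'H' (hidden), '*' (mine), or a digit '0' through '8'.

H H H H 1
H H H H H
H H H H H
H H H H H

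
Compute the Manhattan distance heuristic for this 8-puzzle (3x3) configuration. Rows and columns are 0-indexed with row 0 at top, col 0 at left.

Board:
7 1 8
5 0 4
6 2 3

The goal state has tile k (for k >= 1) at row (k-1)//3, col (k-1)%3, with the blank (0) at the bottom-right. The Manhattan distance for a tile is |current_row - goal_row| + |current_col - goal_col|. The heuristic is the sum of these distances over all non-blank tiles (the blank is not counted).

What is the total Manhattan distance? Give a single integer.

Answer: 16

Derivation:
Tile 7: at (0,0), goal (2,0), distance |0-2|+|0-0| = 2
Tile 1: at (0,1), goal (0,0), distance |0-0|+|1-0| = 1
Tile 8: at (0,2), goal (2,1), distance |0-2|+|2-1| = 3
Tile 5: at (1,0), goal (1,1), distance |1-1|+|0-1| = 1
Tile 4: at (1,2), goal (1,0), distance |1-1|+|2-0| = 2
Tile 6: at (2,0), goal (1,2), distance |2-1|+|0-2| = 3
Tile 2: at (2,1), goal (0,1), distance |2-0|+|1-1| = 2
Tile 3: at (2,2), goal (0,2), distance |2-0|+|2-2| = 2
Sum: 2 + 1 + 3 + 1 + 2 + 3 + 2 + 2 = 16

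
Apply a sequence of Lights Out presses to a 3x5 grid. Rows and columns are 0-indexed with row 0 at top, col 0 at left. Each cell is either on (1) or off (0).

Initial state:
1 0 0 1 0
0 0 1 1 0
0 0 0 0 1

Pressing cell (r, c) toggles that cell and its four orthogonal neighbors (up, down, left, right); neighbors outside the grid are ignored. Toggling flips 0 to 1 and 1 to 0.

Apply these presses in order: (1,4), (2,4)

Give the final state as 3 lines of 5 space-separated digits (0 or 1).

After press 1 at (1,4):
1 0 0 1 1
0 0 1 0 1
0 0 0 0 0

After press 2 at (2,4):
1 0 0 1 1
0 0 1 0 0
0 0 0 1 1

Answer: 1 0 0 1 1
0 0 1 0 0
0 0 0 1 1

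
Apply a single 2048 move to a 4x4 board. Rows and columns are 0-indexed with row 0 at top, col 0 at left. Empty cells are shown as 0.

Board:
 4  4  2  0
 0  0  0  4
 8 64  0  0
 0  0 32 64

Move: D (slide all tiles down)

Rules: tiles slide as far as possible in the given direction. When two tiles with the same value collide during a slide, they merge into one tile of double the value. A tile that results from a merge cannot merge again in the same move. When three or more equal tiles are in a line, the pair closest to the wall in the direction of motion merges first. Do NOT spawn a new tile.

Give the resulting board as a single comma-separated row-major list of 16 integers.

Answer: 0, 0, 0, 0, 0, 0, 0, 0, 4, 4, 2, 4, 8, 64, 32, 64

Derivation:
Slide down:
col 0: [4, 0, 8, 0] -> [0, 0, 4, 8]
col 1: [4, 0, 64, 0] -> [0, 0, 4, 64]
col 2: [2, 0, 0, 32] -> [0, 0, 2, 32]
col 3: [0, 4, 0, 64] -> [0, 0, 4, 64]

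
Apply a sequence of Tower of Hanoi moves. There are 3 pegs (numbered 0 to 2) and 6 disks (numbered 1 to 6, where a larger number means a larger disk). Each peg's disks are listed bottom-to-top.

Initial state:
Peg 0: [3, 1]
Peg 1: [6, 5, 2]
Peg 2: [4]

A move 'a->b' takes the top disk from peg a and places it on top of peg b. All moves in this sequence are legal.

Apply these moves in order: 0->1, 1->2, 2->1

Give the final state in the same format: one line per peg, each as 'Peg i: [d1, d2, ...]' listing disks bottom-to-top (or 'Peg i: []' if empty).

After move 1 (0->1):
Peg 0: [3]
Peg 1: [6, 5, 2, 1]
Peg 2: [4]

After move 2 (1->2):
Peg 0: [3]
Peg 1: [6, 5, 2]
Peg 2: [4, 1]

After move 3 (2->1):
Peg 0: [3]
Peg 1: [6, 5, 2, 1]
Peg 2: [4]

Answer: Peg 0: [3]
Peg 1: [6, 5, 2, 1]
Peg 2: [4]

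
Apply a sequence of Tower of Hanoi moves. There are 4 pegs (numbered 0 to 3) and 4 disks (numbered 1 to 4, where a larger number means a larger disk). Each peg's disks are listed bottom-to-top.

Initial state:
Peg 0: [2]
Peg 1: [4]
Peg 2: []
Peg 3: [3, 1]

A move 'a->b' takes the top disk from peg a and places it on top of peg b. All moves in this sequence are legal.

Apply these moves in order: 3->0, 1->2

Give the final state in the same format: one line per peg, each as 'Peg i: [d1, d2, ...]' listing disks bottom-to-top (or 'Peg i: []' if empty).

After move 1 (3->0):
Peg 0: [2, 1]
Peg 1: [4]
Peg 2: []
Peg 3: [3]

After move 2 (1->2):
Peg 0: [2, 1]
Peg 1: []
Peg 2: [4]
Peg 3: [3]

Answer: Peg 0: [2, 1]
Peg 1: []
Peg 2: [4]
Peg 3: [3]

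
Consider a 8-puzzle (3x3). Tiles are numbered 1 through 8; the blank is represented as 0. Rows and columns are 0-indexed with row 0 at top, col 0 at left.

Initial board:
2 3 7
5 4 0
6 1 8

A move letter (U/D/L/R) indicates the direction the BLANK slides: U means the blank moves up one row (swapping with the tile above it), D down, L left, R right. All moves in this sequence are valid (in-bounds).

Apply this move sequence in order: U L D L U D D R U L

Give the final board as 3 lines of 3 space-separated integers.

Answer: 2 4 3
0 6 7
1 5 8

Derivation:
After move 1 (U):
2 3 0
5 4 7
6 1 8

After move 2 (L):
2 0 3
5 4 7
6 1 8

After move 3 (D):
2 4 3
5 0 7
6 1 8

After move 4 (L):
2 4 3
0 5 7
6 1 8

After move 5 (U):
0 4 3
2 5 7
6 1 8

After move 6 (D):
2 4 3
0 5 7
6 1 8

After move 7 (D):
2 4 3
6 5 7
0 1 8

After move 8 (R):
2 4 3
6 5 7
1 0 8

After move 9 (U):
2 4 3
6 0 7
1 5 8

After move 10 (L):
2 4 3
0 6 7
1 5 8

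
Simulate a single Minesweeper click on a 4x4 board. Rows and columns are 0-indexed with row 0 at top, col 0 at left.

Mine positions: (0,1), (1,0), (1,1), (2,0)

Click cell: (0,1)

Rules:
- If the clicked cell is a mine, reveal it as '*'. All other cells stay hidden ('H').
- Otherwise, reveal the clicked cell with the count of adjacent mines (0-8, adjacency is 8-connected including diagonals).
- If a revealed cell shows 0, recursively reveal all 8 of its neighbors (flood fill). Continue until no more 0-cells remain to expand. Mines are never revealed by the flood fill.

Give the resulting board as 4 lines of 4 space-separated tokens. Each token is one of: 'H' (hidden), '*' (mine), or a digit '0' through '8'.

H * H H
H H H H
H H H H
H H H H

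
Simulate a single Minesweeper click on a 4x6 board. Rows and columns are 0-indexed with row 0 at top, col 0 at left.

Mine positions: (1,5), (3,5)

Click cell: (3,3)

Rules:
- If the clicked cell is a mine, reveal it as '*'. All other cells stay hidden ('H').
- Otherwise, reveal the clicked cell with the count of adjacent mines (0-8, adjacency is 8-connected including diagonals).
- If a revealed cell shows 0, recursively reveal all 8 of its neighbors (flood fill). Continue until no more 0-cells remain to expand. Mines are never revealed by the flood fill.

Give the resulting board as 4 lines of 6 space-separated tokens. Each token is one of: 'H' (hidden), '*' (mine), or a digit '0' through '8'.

0 0 0 0 1 H
0 0 0 0 1 H
0 0 0 0 2 H
0 0 0 0 1 H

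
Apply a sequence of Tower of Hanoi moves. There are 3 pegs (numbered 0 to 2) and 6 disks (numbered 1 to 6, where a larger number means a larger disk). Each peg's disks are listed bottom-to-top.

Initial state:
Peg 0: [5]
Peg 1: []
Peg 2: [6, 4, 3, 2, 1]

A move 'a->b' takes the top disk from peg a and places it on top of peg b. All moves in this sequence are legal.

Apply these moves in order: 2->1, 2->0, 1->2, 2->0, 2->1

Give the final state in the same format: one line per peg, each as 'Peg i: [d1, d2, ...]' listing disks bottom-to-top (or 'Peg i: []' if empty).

Answer: Peg 0: [5, 2, 1]
Peg 1: [3]
Peg 2: [6, 4]

Derivation:
After move 1 (2->1):
Peg 0: [5]
Peg 1: [1]
Peg 2: [6, 4, 3, 2]

After move 2 (2->0):
Peg 0: [5, 2]
Peg 1: [1]
Peg 2: [6, 4, 3]

After move 3 (1->2):
Peg 0: [5, 2]
Peg 1: []
Peg 2: [6, 4, 3, 1]

After move 4 (2->0):
Peg 0: [5, 2, 1]
Peg 1: []
Peg 2: [6, 4, 3]

After move 5 (2->1):
Peg 0: [5, 2, 1]
Peg 1: [3]
Peg 2: [6, 4]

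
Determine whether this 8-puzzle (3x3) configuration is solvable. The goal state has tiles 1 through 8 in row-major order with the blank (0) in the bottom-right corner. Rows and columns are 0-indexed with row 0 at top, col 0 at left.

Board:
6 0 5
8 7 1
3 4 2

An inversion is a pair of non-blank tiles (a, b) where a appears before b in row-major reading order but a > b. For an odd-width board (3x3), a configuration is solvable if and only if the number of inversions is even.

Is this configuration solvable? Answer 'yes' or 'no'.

Inversions (pairs i<j in row-major order where tile[i] > tile[j] > 0): 20
20 is even, so the puzzle is solvable.

Answer: yes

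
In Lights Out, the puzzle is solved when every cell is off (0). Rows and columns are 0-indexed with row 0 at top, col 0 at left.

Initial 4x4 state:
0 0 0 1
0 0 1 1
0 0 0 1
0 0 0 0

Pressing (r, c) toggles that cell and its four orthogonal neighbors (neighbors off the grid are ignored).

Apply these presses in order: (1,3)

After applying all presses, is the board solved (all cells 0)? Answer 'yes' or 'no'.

After press 1 at (1,3):
0 0 0 0
0 0 0 0
0 0 0 0
0 0 0 0

Lights still on: 0

Answer: yes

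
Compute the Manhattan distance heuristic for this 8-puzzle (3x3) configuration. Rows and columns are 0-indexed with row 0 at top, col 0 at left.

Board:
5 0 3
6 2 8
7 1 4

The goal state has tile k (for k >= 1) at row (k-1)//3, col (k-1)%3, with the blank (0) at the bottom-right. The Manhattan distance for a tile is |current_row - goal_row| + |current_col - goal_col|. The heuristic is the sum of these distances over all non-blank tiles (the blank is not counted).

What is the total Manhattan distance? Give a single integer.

Answer: 13

Derivation:
Tile 5: at (0,0), goal (1,1), distance |0-1|+|0-1| = 2
Tile 3: at (0,2), goal (0,2), distance |0-0|+|2-2| = 0
Tile 6: at (1,0), goal (1,2), distance |1-1|+|0-2| = 2
Tile 2: at (1,1), goal (0,1), distance |1-0|+|1-1| = 1
Tile 8: at (1,2), goal (2,1), distance |1-2|+|2-1| = 2
Tile 7: at (2,0), goal (2,0), distance |2-2|+|0-0| = 0
Tile 1: at (2,1), goal (0,0), distance |2-0|+|1-0| = 3
Tile 4: at (2,2), goal (1,0), distance |2-1|+|2-0| = 3
Sum: 2 + 0 + 2 + 1 + 2 + 0 + 3 + 3 = 13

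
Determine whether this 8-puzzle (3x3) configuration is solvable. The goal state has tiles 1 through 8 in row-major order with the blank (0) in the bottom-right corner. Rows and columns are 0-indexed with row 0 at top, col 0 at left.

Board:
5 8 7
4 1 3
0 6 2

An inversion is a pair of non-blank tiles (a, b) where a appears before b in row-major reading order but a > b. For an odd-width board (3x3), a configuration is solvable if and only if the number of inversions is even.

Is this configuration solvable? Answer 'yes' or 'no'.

Answer: yes

Derivation:
Inversions (pairs i<j in row-major order where tile[i] > tile[j] > 0): 20
20 is even, so the puzzle is solvable.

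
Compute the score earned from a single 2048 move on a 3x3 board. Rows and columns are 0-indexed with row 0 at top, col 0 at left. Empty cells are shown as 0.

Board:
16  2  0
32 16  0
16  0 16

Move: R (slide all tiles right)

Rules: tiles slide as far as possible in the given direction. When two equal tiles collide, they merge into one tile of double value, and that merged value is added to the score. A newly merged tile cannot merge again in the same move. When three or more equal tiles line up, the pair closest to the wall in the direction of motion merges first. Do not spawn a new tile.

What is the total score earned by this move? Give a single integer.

Answer: 32

Derivation:
Slide right:
row 0: [16, 2, 0] -> [0, 16, 2]  score +0 (running 0)
row 1: [32, 16, 0] -> [0, 32, 16]  score +0 (running 0)
row 2: [16, 0, 16] -> [0, 0, 32]  score +32 (running 32)
Board after move:
 0 16  2
 0 32 16
 0  0 32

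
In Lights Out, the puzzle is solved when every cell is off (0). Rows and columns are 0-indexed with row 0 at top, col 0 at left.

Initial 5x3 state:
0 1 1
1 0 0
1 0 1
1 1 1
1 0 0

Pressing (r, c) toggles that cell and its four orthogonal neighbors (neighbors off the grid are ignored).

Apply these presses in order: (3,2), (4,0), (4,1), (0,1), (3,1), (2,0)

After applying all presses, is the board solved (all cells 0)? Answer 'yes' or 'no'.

After press 1 at (3,2):
0 1 1
1 0 0
1 0 0
1 0 0
1 0 1

After press 2 at (4,0):
0 1 1
1 0 0
1 0 0
0 0 0
0 1 1

After press 3 at (4,1):
0 1 1
1 0 0
1 0 0
0 1 0
1 0 0

After press 4 at (0,1):
1 0 0
1 1 0
1 0 0
0 1 0
1 0 0

After press 5 at (3,1):
1 0 0
1 1 0
1 1 0
1 0 1
1 1 0

After press 6 at (2,0):
1 0 0
0 1 0
0 0 0
0 0 1
1 1 0

Lights still on: 5

Answer: no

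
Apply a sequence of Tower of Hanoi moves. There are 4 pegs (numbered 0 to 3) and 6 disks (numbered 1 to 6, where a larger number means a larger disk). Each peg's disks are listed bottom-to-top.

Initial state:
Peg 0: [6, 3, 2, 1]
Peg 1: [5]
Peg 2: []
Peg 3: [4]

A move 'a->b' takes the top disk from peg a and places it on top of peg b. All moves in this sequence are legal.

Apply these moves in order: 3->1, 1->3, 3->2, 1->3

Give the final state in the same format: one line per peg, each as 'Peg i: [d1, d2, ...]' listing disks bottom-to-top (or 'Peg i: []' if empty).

After move 1 (3->1):
Peg 0: [6, 3, 2, 1]
Peg 1: [5, 4]
Peg 2: []
Peg 3: []

After move 2 (1->3):
Peg 0: [6, 3, 2, 1]
Peg 1: [5]
Peg 2: []
Peg 3: [4]

After move 3 (3->2):
Peg 0: [6, 3, 2, 1]
Peg 1: [5]
Peg 2: [4]
Peg 3: []

After move 4 (1->3):
Peg 0: [6, 3, 2, 1]
Peg 1: []
Peg 2: [4]
Peg 3: [5]

Answer: Peg 0: [6, 3, 2, 1]
Peg 1: []
Peg 2: [4]
Peg 3: [5]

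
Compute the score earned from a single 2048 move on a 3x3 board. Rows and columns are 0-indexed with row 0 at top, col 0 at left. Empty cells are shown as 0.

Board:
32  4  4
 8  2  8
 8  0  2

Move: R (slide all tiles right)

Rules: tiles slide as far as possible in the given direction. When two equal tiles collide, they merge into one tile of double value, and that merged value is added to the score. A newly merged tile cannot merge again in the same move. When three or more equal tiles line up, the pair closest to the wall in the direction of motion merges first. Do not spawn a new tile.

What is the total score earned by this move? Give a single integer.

Slide right:
row 0: [32, 4, 4] -> [0, 32, 8]  score +8 (running 8)
row 1: [8, 2, 8] -> [8, 2, 8]  score +0 (running 8)
row 2: [8, 0, 2] -> [0, 8, 2]  score +0 (running 8)
Board after move:
 0 32  8
 8  2  8
 0  8  2

Answer: 8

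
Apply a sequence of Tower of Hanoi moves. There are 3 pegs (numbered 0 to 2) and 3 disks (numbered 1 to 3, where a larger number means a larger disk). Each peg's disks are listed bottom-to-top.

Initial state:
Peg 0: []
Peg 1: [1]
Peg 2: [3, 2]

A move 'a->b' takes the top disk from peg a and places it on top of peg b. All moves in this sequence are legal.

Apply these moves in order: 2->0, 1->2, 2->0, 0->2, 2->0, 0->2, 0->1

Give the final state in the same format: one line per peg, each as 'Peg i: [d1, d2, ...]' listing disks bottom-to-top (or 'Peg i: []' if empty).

Answer: Peg 0: []
Peg 1: [2]
Peg 2: [3, 1]

Derivation:
After move 1 (2->0):
Peg 0: [2]
Peg 1: [1]
Peg 2: [3]

After move 2 (1->2):
Peg 0: [2]
Peg 1: []
Peg 2: [3, 1]

After move 3 (2->0):
Peg 0: [2, 1]
Peg 1: []
Peg 2: [3]

After move 4 (0->2):
Peg 0: [2]
Peg 1: []
Peg 2: [3, 1]

After move 5 (2->0):
Peg 0: [2, 1]
Peg 1: []
Peg 2: [3]

After move 6 (0->2):
Peg 0: [2]
Peg 1: []
Peg 2: [3, 1]

After move 7 (0->1):
Peg 0: []
Peg 1: [2]
Peg 2: [3, 1]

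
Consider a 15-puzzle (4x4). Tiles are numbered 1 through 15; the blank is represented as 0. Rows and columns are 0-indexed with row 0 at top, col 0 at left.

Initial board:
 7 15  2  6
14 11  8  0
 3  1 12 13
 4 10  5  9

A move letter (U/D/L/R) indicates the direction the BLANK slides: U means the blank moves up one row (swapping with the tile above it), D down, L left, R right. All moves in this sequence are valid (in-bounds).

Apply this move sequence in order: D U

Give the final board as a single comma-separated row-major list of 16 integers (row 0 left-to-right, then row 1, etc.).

After move 1 (D):
 7 15  2  6
14 11  8 13
 3  1 12  0
 4 10  5  9

After move 2 (U):
 7 15  2  6
14 11  8  0
 3  1 12 13
 4 10  5  9

Answer: 7, 15, 2, 6, 14, 11, 8, 0, 3, 1, 12, 13, 4, 10, 5, 9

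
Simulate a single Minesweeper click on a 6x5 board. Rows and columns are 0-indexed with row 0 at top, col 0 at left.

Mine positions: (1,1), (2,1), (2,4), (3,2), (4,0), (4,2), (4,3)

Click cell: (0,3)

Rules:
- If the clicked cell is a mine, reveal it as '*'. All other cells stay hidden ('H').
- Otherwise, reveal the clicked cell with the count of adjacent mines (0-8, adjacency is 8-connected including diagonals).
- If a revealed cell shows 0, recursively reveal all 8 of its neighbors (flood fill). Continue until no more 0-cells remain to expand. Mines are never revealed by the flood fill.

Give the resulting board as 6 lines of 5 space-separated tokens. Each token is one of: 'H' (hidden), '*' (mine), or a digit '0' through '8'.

H H 1 0 0
H H 2 1 1
H H H H H
H H H H H
H H H H H
H H H H H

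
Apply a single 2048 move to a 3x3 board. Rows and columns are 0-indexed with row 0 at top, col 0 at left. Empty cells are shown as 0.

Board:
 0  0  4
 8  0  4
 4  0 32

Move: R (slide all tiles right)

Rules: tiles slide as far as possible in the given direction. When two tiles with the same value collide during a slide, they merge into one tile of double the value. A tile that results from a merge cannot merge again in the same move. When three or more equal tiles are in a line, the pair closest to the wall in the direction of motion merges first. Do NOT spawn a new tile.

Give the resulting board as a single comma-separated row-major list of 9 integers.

Slide right:
row 0: [0, 0, 4] -> [0, 0, 4]
row 1: [8, 0, 4] -> [0, 8, 4]
row 2: [4, 0, 32] -> [0, 4, 32]

Answer: 0, 0, 4, 0, 8, 4, 0, 4, 32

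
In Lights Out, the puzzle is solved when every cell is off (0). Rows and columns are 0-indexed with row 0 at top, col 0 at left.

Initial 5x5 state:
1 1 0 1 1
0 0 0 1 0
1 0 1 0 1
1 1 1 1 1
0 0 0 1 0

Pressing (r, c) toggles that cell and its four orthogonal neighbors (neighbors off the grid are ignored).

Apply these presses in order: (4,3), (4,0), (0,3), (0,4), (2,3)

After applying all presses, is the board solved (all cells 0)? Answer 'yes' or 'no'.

Answer: no

Derivation:
After press 1 at (4,3):
1 1 0 1 1
0 0 0 1 0
1 0 1 0 1
1 1 1 0 1
0 0 1 0 1

After press 2 at (4,0):
1 1 0 1 1
0 0 0 1 0
1 0 1 0 1
0 1 1 0 1
1 1 1 0 1

After press 3 at (0,3):
1 1 1 0 0
0 0 0 0 0
1 0 1 0 1
0 1 1 0 1
1 1 1 0 1

After press 4 at (0,4):
1 1 1 1 1
0 0 0 0 1
1 0 1 0 1
0 1 1 0 1
1 1 1 0 1

After press 5 at (2,3):
1 1 1 1 1
0 0 0 1 1
1 0 0 1 0
0 1 1 1 1
1 1 1 0 1

Lights still on: 17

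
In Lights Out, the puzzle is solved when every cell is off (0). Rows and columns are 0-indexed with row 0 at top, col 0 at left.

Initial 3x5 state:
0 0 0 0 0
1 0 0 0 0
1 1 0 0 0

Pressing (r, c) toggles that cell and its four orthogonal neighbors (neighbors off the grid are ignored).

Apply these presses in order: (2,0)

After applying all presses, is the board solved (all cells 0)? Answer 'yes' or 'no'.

After press 1 at (2,0):
0 0 0 0 0
0 0 0 0 0
0 0 0 0 0

Lights still on: 0

Answer: yes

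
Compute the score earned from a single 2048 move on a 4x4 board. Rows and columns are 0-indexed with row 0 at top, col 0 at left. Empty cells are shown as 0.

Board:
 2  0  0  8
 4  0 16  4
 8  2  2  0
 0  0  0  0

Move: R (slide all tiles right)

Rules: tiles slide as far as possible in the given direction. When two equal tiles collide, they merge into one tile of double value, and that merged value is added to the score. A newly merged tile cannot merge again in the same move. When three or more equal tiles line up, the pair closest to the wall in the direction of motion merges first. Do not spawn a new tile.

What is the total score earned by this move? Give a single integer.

Answer: 4

Derivation:
Slide right:
row 0: [2, 0, 0, 8] -> [0, 0, 2, 8]  score +0 (running 0)
row 1: [4, 0, 16, 4] -> [0, 4, 16, 4]  score +0 (running 0)
row 2: [8, 2, 2, 0] -> [0, 0, 8, 4]  score +4 (running 4)
row 3: [0, 0, 0, 0] -> [0, 0, 0, 0]  score +0 (running 4)
Board after move:
 0  0  2  8
 0  4 16  4
 0  0  8  4
 0  0  0  0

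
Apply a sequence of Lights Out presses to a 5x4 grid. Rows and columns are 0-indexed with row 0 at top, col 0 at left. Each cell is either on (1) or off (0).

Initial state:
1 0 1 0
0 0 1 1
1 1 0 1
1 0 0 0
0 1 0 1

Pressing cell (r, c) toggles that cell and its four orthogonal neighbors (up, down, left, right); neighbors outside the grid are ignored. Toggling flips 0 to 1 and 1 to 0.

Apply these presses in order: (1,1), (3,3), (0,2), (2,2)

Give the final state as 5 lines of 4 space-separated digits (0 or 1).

After press 1 at (1,1):
1 1 1 0
1 1 0 1
1 0 0 1
1 0 0 0
0 1 0 1

After press 2 at (3,3):
1 1 1 0
1 1 0 1
1 0 0 0
1 0 1 1
0 1 0 0

After press 3 at (0,2):
1 0 0 1
1 1 1 1
1 0 0 0
1 0 1 1
0 1 0 0

After press 4 at (2,2):
1 0 0 1
1 1 0 1
1 1 1 1
1 0 0 1
0 1 0 0

Answer: 1 0 0 1
1 1 0 1
1 1 1 1
1 0 0 1
0 1 0 0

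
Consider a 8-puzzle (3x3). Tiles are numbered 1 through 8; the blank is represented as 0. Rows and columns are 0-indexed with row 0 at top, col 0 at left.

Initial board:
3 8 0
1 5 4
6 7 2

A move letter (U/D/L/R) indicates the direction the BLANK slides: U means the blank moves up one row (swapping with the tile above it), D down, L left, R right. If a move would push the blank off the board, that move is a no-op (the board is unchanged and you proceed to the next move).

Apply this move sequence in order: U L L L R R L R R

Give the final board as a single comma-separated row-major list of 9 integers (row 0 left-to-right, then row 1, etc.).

After move 1 (U):
3 8 0
1 5 4
6 7 2

After move 2 (L):
3 0 8
1 5 4
6 7 2

After move 3 (L):
0 3 8
1 5 4
6 7 2

After move 4 (L):
0 3 8
1 5 4
6 7 2

After move 5 (R):
3 0 8
1 5 4
6 7 2

After move 6 (R):
3 8 0
1 5 4
6 7 2

After move 7 (L):
3 0 8
1 5 4
6 7 2

After move 8 (R):
3 8 0
1 5 4
6 7 2

After move 9 (R):
3 8 0
1 5 4
6 7 2

Answer: 3, 8, 0, 1, 5, 4, 6, 7, 2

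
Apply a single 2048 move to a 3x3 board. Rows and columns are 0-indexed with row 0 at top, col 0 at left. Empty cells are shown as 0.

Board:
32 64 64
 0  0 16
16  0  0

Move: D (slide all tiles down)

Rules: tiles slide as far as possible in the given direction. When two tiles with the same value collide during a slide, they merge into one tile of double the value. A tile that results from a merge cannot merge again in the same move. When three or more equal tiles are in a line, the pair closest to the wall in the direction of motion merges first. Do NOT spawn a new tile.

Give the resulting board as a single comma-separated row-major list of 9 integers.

Slide down:
col 0: [32, 0, 16] -> [0, 32, 16]
col 1: [64, 0, 0] -> [0, 0, 64]
col 2: [64, 16, 0] -> [0, 64, 16]

Answer: 0, 0, 0, 32, 0, 64, 16, 64, 16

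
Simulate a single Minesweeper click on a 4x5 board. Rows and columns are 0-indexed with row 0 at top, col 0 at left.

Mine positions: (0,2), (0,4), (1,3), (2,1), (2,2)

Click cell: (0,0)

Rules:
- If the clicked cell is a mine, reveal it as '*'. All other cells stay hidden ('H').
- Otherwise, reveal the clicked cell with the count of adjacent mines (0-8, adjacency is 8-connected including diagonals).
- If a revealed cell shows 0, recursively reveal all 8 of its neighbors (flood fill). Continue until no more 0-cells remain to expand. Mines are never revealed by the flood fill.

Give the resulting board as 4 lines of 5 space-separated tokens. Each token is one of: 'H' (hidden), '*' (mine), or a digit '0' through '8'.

0 1 H H H
1 3 H H H
H H H H H
H H H H H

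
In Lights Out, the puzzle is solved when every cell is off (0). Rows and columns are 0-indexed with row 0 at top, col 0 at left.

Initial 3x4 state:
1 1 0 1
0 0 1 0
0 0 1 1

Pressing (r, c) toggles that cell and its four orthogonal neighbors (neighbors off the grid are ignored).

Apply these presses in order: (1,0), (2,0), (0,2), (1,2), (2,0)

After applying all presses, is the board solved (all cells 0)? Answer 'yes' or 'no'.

After press 1 at (1,0):
0 1 0 1
1 1 1 0
1 0 1 1

After press 2 at (2,0):
0 1 0 1
0 1 1 0
0 1 1 1

After press 3 at (0,2):
0 0 1 0
0 1 0 0
0 1 1 1

After press 4 at (1,2):
0 0 0 0
0 0 1 1
0 1 0 1

After press 5 at (2,0):
0 0 0 0
1 0 1 1
1 0 0 1

Lights still on: 5

Answer: no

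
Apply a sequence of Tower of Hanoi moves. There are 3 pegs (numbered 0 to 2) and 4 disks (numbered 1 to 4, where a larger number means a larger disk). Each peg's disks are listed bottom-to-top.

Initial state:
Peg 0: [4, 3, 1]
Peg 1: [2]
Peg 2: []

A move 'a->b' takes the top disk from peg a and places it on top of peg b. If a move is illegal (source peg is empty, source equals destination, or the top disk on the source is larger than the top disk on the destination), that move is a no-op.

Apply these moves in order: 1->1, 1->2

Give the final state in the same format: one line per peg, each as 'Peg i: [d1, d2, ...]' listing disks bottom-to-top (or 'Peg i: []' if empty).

After move 1 (1->1):
Peg 0: [4, 3, 1]
Peg 1: [2]
Peg 2: []

After move 2 (1->2):
Peg 0: [4, 3, 1]
Peg 1: []
Peg 2: [2]

Answer: Peg 0: [4, 3, 1]
Peg 1: []
Peg 2: [2]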